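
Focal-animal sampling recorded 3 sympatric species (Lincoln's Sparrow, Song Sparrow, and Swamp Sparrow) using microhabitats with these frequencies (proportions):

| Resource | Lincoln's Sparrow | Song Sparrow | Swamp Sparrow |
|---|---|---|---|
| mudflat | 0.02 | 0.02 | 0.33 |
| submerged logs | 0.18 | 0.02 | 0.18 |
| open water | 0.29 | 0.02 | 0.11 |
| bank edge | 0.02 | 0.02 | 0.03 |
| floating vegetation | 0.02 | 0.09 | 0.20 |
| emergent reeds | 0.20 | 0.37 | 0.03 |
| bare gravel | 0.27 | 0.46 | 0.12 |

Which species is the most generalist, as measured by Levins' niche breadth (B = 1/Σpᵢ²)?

Σp_Lincᵢ² = 0.02² + 0.18² + 0.29² + 0.02² + 0.02² + 0.20² + 0.27² = 0.0004 + 0.0324 + 0.0841 + 0.0004 + 0.0004 + 0.0400 + 0.0729 = 0.2306
B_Linc = 1 / 0.2306 = 4.3365
Σp_Songᵢ² = 0.02² + 0.02² + 0.02² + 0.02² + 0.09² + 0.37² + 0.46² = 0.0004 + 0.0004 + 0.0004 + 0.0004 + 0.0081 + 0.1369 + 0.2116 = 0.3582
B_Song = 1 / 0.3582 = 2.7917
Σp_Swamᵢ² = 0.33² + 0.18² + 0.11² + 0.03² + 0.20² + 0.03² + 0.12² = 0.1089 + 0.0324 + 0.0121 + 0.0009 + 0.0400 + 0.0009 + 0.0144 = 0.2096
B_Swam = 1 / 0.2096 = 4.7710
Highest B → broadest niche (most generalist): Swamp Sparrow (B = 4.77).

Swamp Sparrow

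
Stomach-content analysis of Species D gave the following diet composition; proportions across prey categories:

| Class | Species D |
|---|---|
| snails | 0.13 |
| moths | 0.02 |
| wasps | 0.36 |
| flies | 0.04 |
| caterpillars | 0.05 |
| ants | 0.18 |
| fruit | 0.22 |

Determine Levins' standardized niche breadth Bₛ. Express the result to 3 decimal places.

Σpᵢ² = 0.13² + 0.02² + 0.36² + 0.04² + 0.05² + 0.18² + 0.22² = 0.0169 + 0.0004 + 0.1296 + 0.0016 + 0.0025 + 0.0324 + 0.0484 = 0.2318
B = 1 / 0.2318 = 4.31406
Bₛ = (B − 1)/(n − 1) = (4.31406 − 1)/(7 − 1) = 3.31406/6 = 0.55234

0.552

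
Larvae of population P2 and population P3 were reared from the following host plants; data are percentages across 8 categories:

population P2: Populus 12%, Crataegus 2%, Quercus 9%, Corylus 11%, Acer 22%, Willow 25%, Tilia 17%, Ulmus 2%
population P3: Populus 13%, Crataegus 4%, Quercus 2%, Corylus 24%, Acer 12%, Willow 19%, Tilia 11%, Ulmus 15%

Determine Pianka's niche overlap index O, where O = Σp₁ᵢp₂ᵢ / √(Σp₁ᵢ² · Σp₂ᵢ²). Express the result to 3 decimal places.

0.833

Convert percentages to proportions (divide by 100).
Σ p₁ᵢp₂ᵢ = 0.0156 + 0.0008 + 0.0018 + 0.0264 + 0.0264 + 0.0475 + 0.0187 + 0.0030 = 0.1402
Σp_1ᵢ² = 0.12² + 0.02² + 0.09² + 0.11² + 0.22² + 0.25² + 0.17² + 0.02² = 0.0144 + 0.0004 + 0.0081 + 0.0121 + 0.0484 + 0.0625 + 0.0289 + 0.0004 = 0.1752
Σp_2ᵢ² = 0.13² + 0.04² + 0.02² + 0.24² + 0.12² + 0.19² + 0.11² + 0.15² = 0.0169 + 0.0016 + 0.0004 + 0.0576 + 0.0144 + 0.0361 + 0.0121 + 0.0225 = 0.1616
O = 0.1402 / √(0.1752 × 0.1616) = 0.1402 / 0.168263 = 0.83322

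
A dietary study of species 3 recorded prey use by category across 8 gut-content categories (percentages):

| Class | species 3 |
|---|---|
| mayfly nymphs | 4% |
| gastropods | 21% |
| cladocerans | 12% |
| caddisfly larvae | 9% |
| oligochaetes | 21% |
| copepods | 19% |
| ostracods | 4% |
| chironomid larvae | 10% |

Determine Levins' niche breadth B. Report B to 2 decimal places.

Convert percentages to proportions (divide by 100).
Σpᵢ² = 0.04² + 0.21² + 0.12² + 0.09² + 0.21² + 0.19² + 0.04² + 0.10² = 0.0016 + 0.0441 + 0.0144 + 0.0081 + 0.0441 + 0.0361 + 0.0016 + 0.0100 = 0.1600
B = 1 / 0.1600 = 6.2500

6.25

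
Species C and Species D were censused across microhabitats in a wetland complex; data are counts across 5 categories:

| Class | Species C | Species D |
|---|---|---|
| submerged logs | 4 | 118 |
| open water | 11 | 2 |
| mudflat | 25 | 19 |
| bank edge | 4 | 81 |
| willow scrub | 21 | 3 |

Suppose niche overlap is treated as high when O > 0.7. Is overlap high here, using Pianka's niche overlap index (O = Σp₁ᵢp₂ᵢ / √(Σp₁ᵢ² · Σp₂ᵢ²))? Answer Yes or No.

Proportions for Species C (n=65): 4/65=0.0615, 11/65=0.1692, 25/65=0.3846, 4/65=0.0615, 21/65=0.3231
Proportions for Species D (n=223): 118/223=0.5291, 2/223=0.0090, 19/223=0.0852, 81/223=0.3632, 3/223=0.0135
Σ p₁ᵢp₂ᵢ = 0.032540 + 0.001523 + 0.032768 + 0.022337 + 0.004362 = 0.093530
Σp_1ᵢ² = 0.0615² + 0.1692² + 0.3846² + 0.0615² + 0.3231² = 0.003782 + 0.028629 + 0.147917 + 0.003782 + 0.104394 = 0.288504
Σp_2ᵢ² = 0.5291² + 0.0090² + 0.0852² + 0.3632² + 0.0135² = 0.279947 + 0.000081 + 0.007259 + 0.131914 + 0.000182 = 0.419383
O = 0.093530 / √(0.288504 × 0.419383) = 0.093530 / 0.3478414 = 0.2689
O = 0.2689 < 0.7 → No.

No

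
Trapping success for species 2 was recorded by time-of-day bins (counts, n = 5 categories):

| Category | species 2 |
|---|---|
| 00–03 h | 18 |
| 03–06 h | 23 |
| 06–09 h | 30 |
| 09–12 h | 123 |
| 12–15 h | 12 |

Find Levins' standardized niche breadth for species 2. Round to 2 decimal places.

0.37

Proportions for species 2 (n=206): 18/206=0.0874, 23/206=0.1117, 30/206=0.1456, 123/206=0.5971, 12/206=0.0583
Σpᵢ² = 0.0874² + 0.1117² + 0.1456² + 0.5971² + 0.0583² = 0.007639 + 0.012477 + 0.021199 + 0.356528 + 0.003399 = 0.401242
B = 1 / 0.401242 = 2.4923
Bₛ = (B − 1)/(n − 1) = (2.4923 − 1)/(5 − 1) = 1.4923/4 = 0.3731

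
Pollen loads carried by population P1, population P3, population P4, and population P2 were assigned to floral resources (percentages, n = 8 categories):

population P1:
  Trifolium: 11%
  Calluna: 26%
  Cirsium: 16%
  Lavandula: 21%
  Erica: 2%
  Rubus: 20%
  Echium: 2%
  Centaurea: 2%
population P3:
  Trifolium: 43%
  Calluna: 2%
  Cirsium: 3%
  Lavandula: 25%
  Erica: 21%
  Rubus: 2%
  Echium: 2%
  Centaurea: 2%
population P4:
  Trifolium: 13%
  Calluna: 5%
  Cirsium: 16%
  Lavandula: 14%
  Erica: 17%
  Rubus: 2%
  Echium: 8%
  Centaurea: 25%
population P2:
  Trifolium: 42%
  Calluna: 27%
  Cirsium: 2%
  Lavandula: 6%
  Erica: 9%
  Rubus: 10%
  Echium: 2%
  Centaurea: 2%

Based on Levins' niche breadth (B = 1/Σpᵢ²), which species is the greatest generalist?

population P4

Convert percentages to proportions (divide by 100).
Σp_P1ᵢ² = 0.11² + 0.26² + 0.16² + 0.21² + 0.02² + 0.20² + 0.02² + 0.02² = 0.0121 + 0.0676 + 0.0256 + 0.0441 + 0.0004 + 0.0400 + 0.0004 + 0.0004 = 0.1906
B_P1 = 1 / 0.1906 = 5.2466
Σp_P3ᵢ² = 0.43² + 0.02² + 0.03² + 0.25² + 0.21² + 0.02² + 0.02² + 0.02² = 0.1849 + 0.0004 + 0.0009 + 0.0625 + 0.0441 + 0.0004 + 0.0004 + 0.0004 = 0.2940
B_P3 = 1 / 0.2940 = 3.4014
Σp_P4ᵢ² = 0.13² + 0.05² + 0.16² + 0.14² + 0.17² + 0.02² + 0.08² + 0.25² = 0.0169 + 0.0025 + 0.0256 + 0.0196 + 0.0289 + 0.0004 + 0.0064 + 0.0625 = 0.1628
B_P4 = 1 / 0.1628 = 6.1425
Σp_P2ᵢ² = 0.42² + 0.27² + 0.02² + 0.06² + 0.09² + 0.10² + 0.02² + 0.02² = 0.1764 + 0.0729 + 0.0004 + 0.0036 + 0.0081 + 0.0100 + 0.0004 + 0.0004 = 0.2722
B_P2 = 1 / 0.2722 = 3.6738
Highest B → broadest niche (most generalist): population P4 (B = 6.14).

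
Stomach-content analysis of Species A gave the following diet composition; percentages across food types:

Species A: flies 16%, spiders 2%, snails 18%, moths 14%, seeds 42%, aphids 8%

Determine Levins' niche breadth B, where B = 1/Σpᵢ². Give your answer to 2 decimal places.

Convert percentages to proportions (divide by 100).
Σpᵢ² = 0.16² + 0.02² + 0.18² + 0.14² + 0.42² + 0.08² = 0.0256 + 0.0004 + 0.0324 + 0.0196 + 0.1764 + 0.0064 = 0.2608
B = 1 / 0.2608 = 3.8344

3.83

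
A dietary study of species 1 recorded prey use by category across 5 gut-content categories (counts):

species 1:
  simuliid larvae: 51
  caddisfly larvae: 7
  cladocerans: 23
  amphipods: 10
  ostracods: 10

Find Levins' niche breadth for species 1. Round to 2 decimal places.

3.02

Proportions for species 1 (n=101): 51/101=0.5050, 7/101=0.0693, 23/101=0.2277, 10/101=0.0990, 10/101=0.0990
Σpᵢ² = 0.5050² + 0.0693² + 0.2277² + 0.0990² + 0.0990² = 0.255025 + 0.004802 + 0.051847 + 0.009801 + 0.009801 = 0.331276
B = 1 / 0.331276 = 3.0186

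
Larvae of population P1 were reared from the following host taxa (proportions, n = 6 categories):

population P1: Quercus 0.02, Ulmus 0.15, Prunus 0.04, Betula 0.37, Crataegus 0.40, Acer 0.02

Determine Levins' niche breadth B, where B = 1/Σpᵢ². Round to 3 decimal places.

3.108

Σpᵢ² = 0.02² + 0.15² + 0.04² + 0.37² + 0.40² + 0.02² = 0.0004 + 0.0225 + 0.0016 + 0.1369 + 0.1600 + 0.0004 = 0.3218
B = 1 / 0.3218 = 3.10752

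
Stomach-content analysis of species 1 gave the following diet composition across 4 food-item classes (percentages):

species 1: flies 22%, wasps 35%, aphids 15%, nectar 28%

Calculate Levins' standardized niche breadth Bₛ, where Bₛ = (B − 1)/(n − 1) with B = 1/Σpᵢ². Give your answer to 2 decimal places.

Convert percentages to proportions (divide by 100).
Σpᵢ² = 0.22² + 0.35² + 0.15² + 0.28² = 0.0484 + 0.1225 + 0.0225 + 0.0784 = 0.2718
B = 1 / 0.2718 = 3.6792
Bₛ = (B − 1)/(n − 1) = (3.6792 − 1)/(4 − 1) = 2.6792/3 = 0.8931

0.89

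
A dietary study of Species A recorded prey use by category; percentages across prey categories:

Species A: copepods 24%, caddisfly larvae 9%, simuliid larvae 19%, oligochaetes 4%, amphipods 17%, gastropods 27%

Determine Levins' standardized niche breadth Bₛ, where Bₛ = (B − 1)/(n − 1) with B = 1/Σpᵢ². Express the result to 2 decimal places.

0.77

Convert percentages to proportions (divide by 100).
Σpᵢ² = 0.24² + 0.09² + 0.19² + 0.04² + 0.17² + 0.27² = 0.0576 + 0.0081 + 0.0361 + 0.0016 + 0.0289 + 0.0729 = 0.2052
B = 1 / 0.2052 = 4.8733
Bₛ = (B − 1)/(n − 1) = (4.8733 − 1)/(6 − 1) = 3.8733/5 = 0.7747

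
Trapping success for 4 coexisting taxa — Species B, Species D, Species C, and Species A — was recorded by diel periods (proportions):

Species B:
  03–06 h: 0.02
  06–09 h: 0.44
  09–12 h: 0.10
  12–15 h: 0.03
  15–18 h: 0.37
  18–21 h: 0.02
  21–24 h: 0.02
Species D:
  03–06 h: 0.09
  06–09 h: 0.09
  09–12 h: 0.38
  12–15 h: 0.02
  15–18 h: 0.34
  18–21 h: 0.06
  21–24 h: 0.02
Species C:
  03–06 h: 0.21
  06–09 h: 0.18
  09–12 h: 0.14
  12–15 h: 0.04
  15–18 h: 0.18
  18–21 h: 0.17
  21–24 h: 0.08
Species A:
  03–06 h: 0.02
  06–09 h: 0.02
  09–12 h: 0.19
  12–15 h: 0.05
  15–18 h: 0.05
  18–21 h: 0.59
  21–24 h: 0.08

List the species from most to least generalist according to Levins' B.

Species C > Species D > Species B > Species A

Σp_Bᵢ² = 0.02² + 0.44² + 0.10² + 0.03² + 0.37² + 0.02² + 0.02² = 0.0004 + 0.1936 + 0.0100 + 0.0009 + 0.1369 + 0.0004 + 0.0004 = 0.3426
B_B = 1 / 0.3426 = 2.9189
Σp_Dᵢ² = 0.09² + 0.09² + 0.38² + 0.02² + 0.34² + 0.06² + 0.02² = 0.0081 + 0.0081 + 0.1444 + 0.0004 + 0.1156 + 0.0036 + 0.0004 = 0.2806
B_D = 1 / 0.2806 = 3.5638
Σp_Cᵢ² = 0.21² + 0.18² + 0.14² + 0.04² + 0.18² + 0.17² + 0.08² = 0.0441 + 0.0324 + 0.0196 + 0.0016 + 0.0324 + 0.0289 + 0.0064 = 0.1654
B_C = 1 / 0.1654 = 6.0459
Σp_Aᵢ² = 0.02² + 0.02² + 0.19² + 0.05² + 0.05² + 0.59² + 0.08² = 0.0004 + 0.0004 + 0.0361 + 0.0025 + 0.0025 + 0.3481 + 0.0064 = 0.3964
B_A = 1 / 0.3964 = 2.5227
Ranking by B (broadest → narrowest): Species C (6.05) > Species D (3.56) > Species B (2.92) > Species A (2.52)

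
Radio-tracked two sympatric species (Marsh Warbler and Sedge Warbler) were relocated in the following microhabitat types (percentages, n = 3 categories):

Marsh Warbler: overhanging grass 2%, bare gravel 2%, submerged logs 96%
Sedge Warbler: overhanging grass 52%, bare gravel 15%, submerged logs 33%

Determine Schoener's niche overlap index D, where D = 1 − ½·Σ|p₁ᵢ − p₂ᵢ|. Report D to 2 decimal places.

0.37

Convert percentages to proportions (divide by 100).
Σ|p₁ᵢ − p₂ᵢ| = 0.50 + 0.13 + 0.63 = 1.26
D = 1 − ½ × 1.26 = 1 − 0.630 = 0.3700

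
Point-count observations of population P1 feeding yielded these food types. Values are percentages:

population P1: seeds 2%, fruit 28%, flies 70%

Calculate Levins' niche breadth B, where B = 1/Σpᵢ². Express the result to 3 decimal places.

Convert percentages to proportions (divide by 100).
Σpᵢ² = 0.02² + 0.28² + 0.70² = 0.0004 + 0.0784 + 0.4900 = 0.5688
B = 1 / 0.5688 = 1.75809

1.758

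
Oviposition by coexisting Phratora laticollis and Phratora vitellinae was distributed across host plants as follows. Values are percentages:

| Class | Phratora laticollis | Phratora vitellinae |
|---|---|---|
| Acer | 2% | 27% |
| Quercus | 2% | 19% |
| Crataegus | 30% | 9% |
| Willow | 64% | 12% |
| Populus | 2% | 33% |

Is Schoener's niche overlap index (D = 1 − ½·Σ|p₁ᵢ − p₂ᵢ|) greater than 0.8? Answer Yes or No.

No

Convert percentages to proportions (divide by 100).
Σ|p₁ᵢ − p₂ᵢ| = 0.25 + 0.17 + 0.21 + 0.52 + 0.31 = 1.46
D = 1 − ½ × 1.46 = 1 − 0.730 = 0.2700
D = 0.2700 < 0.8 → No.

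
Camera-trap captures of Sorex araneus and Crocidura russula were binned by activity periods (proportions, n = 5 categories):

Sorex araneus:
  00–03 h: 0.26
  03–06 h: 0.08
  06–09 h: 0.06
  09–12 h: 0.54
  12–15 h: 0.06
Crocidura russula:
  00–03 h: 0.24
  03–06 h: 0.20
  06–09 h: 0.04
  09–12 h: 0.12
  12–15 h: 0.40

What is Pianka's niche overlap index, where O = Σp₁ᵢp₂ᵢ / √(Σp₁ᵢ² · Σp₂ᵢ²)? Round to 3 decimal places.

0.531

Σ p₁ᵢp₂ᵢ = 0.0624 + 0.0160 + 0.0024 + 0.0648 + 0.0240 = 0.1696
Σp_1ᵢ² = 0.26² + 0.08² + 0.06² + 0.54² + 0.06² = 0.0676 + 0.0064 + 0.0036 + 0.2916 + 0.0036 = 0.3728
Σp_2ᵢ² = 0.24² + 0.20² + 0.04² + 0.12² + 0.40² = 0.0576 + 0.0400 + 0.0016 + 0.0144 + 0.1600 = 0.2736
O = 0.1696 / √(0.3728 × 0.2736) = 0.1696 / 0.319371 = 0.53104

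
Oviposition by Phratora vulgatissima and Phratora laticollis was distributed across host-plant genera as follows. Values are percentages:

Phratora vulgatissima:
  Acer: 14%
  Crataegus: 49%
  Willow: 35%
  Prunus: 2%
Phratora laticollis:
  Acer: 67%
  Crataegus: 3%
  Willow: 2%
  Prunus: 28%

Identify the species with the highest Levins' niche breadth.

Phratora vulgatissima

Convert percentages to proportions (divide by 100).
Σp_vulgᵢ² = 0.14² + 0.49² + 0.35² + 0.02² = 0.0196 + 0.2401 + 0.1225 + 0.0004 = 0.3826
B_vulg = 1 / 0.3826 = 2.6137
Σp_latiᵢ² = 0.67² + 0.03² + 0.02² + 0.28² = 0.4489 + 0.0009 + 0.0004 + 0.0784 = 0.5286
B_lati = 1 / 0.5286 = 1.8918
Highest B → broadest niche (most generalist): Phratora vulgatissima (B = 2.61).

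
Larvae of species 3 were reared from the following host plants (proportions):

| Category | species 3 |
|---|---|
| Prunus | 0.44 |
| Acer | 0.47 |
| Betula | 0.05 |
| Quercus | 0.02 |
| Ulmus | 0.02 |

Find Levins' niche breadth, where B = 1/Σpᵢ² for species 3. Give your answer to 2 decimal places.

2.39

Σpᵢ² = 0.44² + 0.47² + 0.05² + 0.02² + 0.02² = 0.1936 + 0.2209 + 0.0025 + 0.0004 + 0.0004 = 0.4178
B = 1 / 0.4178 = 2.3935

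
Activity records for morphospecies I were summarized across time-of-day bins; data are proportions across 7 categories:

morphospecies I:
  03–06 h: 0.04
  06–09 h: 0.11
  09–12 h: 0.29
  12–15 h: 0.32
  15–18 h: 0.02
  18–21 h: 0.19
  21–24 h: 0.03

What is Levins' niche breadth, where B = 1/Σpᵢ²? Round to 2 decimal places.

Σpᵢ² = 0.04² + 0.11² + 0.29² + 0.32² + 0.02² + 0.19² + 0.03² = 0.0016 + 0.0121 + 0.0841 + 0.1024 + 0.0004 + 0.0361 + 0.0009 = 0.2376
B = 1 / 0.2376 = 4.2088

4.21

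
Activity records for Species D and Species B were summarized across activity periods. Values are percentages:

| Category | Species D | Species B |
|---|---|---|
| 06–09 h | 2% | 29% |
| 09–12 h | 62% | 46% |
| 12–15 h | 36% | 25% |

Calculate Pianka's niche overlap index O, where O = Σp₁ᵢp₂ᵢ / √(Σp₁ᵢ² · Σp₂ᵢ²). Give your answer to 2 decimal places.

Convert percentages to proportions (divide by 100).
Σ p₁ᵢp₂ᵢ = 0.0058 + 0.2852 + 0.0900 = 0.3810
Σp_1ᵢ² = 0.02² + 0.62² + 0.36² = 0.0004 + 0.3844 + 0.1296 = 0.5144
Σp_2ᵢ² = 0.29² + 0.46² + 0.25² = 0.0841 + 0.2116 + 0.0625 = 0.3582
O = 0.3810 / √(0.5144 × 0.3582) = 0.3810 / 0.42925 = 0.8876

0.89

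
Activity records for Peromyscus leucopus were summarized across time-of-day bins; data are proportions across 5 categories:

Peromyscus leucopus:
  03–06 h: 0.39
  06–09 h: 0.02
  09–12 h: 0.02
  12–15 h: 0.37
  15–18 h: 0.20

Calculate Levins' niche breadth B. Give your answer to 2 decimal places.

3.03

Σpᵢ² = 0.39² + 0.02² + 0.02² + 0.37² + 0.20² = 0.1521 + 0.0004 + 0.0004 + 0.1369 + 0.0400 = 0.3298
B = 1 / 0.3298 = 3.0321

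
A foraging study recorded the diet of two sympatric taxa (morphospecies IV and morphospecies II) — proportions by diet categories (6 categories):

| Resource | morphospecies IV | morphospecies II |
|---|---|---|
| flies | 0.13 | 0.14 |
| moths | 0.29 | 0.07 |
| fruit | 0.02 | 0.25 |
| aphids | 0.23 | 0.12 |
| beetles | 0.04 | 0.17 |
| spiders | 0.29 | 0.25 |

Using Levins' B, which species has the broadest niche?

Σp_IVᵢ² = 0.13² + 0.29² + 0.02² + 0.23² + 0.04² + 0.29² = 0.0169 + 0.0841 + 0.0004 + 0.0529 + 0.0016 + 0.0841 = 0.2400
B_IV = 1 / 0.2400 = 4.1667
Σp_IIᵢ² = 0.14² + 0.07² + 0.25² + 0.12² + 0.17² + 0.25² = 0.0196 + 0.0049 + 0.0625 + 0.0144 + 0.0289 + 0.0625 = 0.1928
B_II = 1 / 0.1928 = 5.1867
Highest B → broadest niche (most generalist): morphospecies II (B = 5.19).

morphospecies II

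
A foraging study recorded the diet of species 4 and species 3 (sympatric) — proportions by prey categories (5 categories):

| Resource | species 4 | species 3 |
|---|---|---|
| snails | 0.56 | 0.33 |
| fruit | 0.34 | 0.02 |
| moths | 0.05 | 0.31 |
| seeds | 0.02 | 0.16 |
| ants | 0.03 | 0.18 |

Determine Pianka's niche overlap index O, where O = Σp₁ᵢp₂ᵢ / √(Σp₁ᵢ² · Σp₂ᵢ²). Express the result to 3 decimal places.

0.639

Σ p₁ᵢp₂ᵢ = 0.1848 + 0.0068 + 0.0155 + 0.0032 + 0.0054 = 0.2157
Σp_1ᵢ² = 0.56² + 0.34² + 0.05² + 0.02² + 0.03² = 0.3136 + 0.1156 + 0.0025 + 0.0004 + 0.0009 = 0.4330
Σp_2ᵢ² = 0.33² + 0.02² + 0.31² + 0.16² + 0.18² = 0.1089 + 0.0004 + 0.0961 + 0.0256 + 0.0324 = 0.2634
O = 0.2157 / √(0.4330 × 0.2634) = 0.2157 / 0.337716 = 0.63870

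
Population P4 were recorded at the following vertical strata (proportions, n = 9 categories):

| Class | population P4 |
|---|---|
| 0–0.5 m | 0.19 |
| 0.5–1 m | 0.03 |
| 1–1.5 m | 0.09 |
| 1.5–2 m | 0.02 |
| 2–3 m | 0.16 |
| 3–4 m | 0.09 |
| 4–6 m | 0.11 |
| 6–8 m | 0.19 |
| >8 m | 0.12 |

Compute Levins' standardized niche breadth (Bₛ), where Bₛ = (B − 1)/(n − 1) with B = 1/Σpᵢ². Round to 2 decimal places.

Σpᵢ² = 0.19² + 0.03² + 0.09² + 0.02² + 0.16² + 0.09² + 0.11² + 0.19² + 0.12² = 0.0361 + 0.0009 + 0.0081 + 0.0004 + 0.0256 + 0.0081 + 0.0121 + 0.0361 + 0.0144 = 0.1418
B = 1 / 0.1418 = 7.0522
Bₛ = (B − 1)/(n − 1) = (7.0522 − 1)/(9 − 1) = 6.0522/8 = 0.7565

0.76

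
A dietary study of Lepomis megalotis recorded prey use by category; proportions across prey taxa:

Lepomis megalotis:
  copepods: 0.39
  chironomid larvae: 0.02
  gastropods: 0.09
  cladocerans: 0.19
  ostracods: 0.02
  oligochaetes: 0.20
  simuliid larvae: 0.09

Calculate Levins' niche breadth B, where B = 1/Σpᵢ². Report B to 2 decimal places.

Σpᵢ² = 0.39² + 0.02² + 0.09² + 0.19² + 0.02² + 0.20² + 0.09² = 0.1521 + 0.0004 + 0.0081 + 0.0361 + 0.0004 + 0.0400 + 0.0081 = 0.2452
B = 1 / 0.2452 = 4.0783

4.08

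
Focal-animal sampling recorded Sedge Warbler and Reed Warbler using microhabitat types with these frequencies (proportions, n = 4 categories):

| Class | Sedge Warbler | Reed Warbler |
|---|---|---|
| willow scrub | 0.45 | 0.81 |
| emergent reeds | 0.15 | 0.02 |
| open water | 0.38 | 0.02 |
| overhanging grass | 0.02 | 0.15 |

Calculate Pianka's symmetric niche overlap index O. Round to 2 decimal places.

Σ p₁ᵢp₂ᵢ = 0.3645 + 0.0030 + 0.0076 + 0.0030 = 0.3781
Σp_1ᵢ² = 0.45² + 0.15² + 0.38² + 0.02² = 0.2025 + 0.0225 + 0.1444 + 0.0004 = 0.3698
Σp_2ᵢ² = 0.81² + 0.02² + 0.02² + 0.15² = 0.6561 + 0.0004 + 0.0004 + 0.0225 = 0.6794
O = 0.3781 / √(0.3698 × 0.6794) = 0.3781 / 0.50124 = 0.7543

0.75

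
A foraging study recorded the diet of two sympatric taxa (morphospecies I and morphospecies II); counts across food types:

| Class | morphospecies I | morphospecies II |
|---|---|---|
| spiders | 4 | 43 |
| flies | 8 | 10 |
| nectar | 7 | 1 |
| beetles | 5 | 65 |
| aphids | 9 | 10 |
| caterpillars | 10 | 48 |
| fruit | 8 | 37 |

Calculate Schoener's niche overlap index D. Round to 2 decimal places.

Proportions for morphospecies I (n=51): 4/51=0.0784, 8/51=0.1569, 7/51=0.1373, 5/51=0.0980, 9/51=0.1765, 10/51=0.1961, 8/51=0.1569
Proportions for morphospecies II (n=214): 43/214=0.2009, 10/214=0.0467, 1/214=0.0047, 65/214=0.3037, 10/214=0.0467, 48/214=0.2243, 37/214=0.1729
Σ|p₁ᵢ − p₂ᵢ| = 0.1225 + 0.1102 + 0.1326 + 0.2057 + 0.1298 + 0.0282 + 0.0160 = 0.7450
D = 1 − ½ × 0.7450 = 1 − 0.37250 = 0.62750

0.63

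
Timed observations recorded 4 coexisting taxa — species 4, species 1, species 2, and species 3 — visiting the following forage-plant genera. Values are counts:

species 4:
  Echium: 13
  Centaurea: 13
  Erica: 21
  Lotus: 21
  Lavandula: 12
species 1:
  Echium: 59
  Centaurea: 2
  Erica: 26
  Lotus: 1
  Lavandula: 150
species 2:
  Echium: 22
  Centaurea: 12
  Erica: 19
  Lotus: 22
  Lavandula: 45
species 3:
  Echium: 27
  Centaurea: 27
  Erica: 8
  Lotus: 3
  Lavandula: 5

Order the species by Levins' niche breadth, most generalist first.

Proportions for species 4 (n=80): 13/80=0.1625, 13/80=0.1625, 21/80=0.2625, 21/80=0.2625, 12/80=0.1500
Proportions for species 1 (n=238): 59/238=0.2479, 2/238=0.0084, 26/238=0.1092, 1/238=0.0042, 150/238=0.6303
Proportions for species 2 (n=120): 22/120=0.1833, 12/120=0.1000, 19/120=0.1583, 22/120=0.1833, 45/120=0.3750
Proportions for species 3 (n=70): 27/70=0.3857, 27/70=0.3857, 8/70=0.1143, 3/70=0.0429, 5/70=0.0714
Σp_4ᵢ² = 0.1625² + 0.1625² + 0.2625² + 0.2625² + 0.1500² = 0.026406 + 0.026406 + 0.068906 + 0.068906 + 0.022500 = 0.213124
B_4 = 1 / 0.213124 = 4.6921
Σp_1ᵢ² = 0.2479² + 0.0084² + 0.1092² + 0.0042² + 0.6303² = 0.061454 + 0.000071 + 0.011925 + 0.000018 + 0.397278 = 0.470746
B_1 = 1 / 0.470746 = 2.1243
Σp_2ᵢ² = 0.1833² + 0.1000² + 0.1583² + 0.1833² + 0.3750² = 0.033599 + 0.010000 + 0.025059 + 0.033599 + 0.140625 = 0.242882
B_2 = 1 / 0.242882 = 4.1172
Σp_3ᵢ² = 0.3857² + 0.3857² + 0.1143² + 0.0429² + 0.0714² = 0.148764 + 0.148764 + 0.013064 + 0.001840 + 0.005098 = 0.317530
B_3 = 1 / 0.317530 = 3.1493
Ranking by B (broadest → narrowest): species 4 (4.69) > species 2 (4.12) > species 3 (3.15) > species 1 (2.12)

species 4 > species 2 > species 3 > species 1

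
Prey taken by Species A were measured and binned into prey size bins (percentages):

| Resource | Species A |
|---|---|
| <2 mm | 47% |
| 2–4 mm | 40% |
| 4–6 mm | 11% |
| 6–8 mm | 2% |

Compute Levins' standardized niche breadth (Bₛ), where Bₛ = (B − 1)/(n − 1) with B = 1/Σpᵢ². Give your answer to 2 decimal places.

Convert percentages to proportions (divide by 100).
Σpᵢ² = 0.47² + 0.40² + 0.11² + 0.02² = 0.2209 + 0.1600 + 0.0121 + 0.0004 = 0.3934
B = 1 / 0.3934 = 2.5419
Bₛ = (B − 1)/(n − 1) = (2.5419 − 1)/(4 − 1) = 1.5419/3 = 0.5140

0.51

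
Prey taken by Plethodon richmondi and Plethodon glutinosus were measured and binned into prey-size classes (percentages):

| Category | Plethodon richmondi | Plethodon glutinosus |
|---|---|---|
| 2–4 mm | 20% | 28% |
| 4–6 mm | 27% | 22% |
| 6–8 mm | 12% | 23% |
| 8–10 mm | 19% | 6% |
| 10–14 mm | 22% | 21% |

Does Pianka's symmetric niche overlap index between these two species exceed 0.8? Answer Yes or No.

Yes

Convert percentages to proportions (divide by 100).
Σ p₁ᵢp₂ᵢ = 0.0560 + 0.0594 + 0.0276 + 0.0114 + 0.0462 = 0.2006
Σp_1ᵢ² = 0.20² + 0.27² + 0.12² + 0.19² + 0.22² = 0.0400 + 0.0729 + 0.0144 + 0.0361 + 0.0484 = 0.2118
Σp_2ᵢ² = 0.28² + 0.22² + 0.23² + 0.06² + 0.21² = 0.0784 + 0.0484 + 0.0529 + 0.0036 + 0.0441 = 0.2274
O = 0.2006 / √(0.2118 × 0.2274) = 0.2006 / 0.21946 = 0.9141
O = 0.9141 > 0.8 → Yes.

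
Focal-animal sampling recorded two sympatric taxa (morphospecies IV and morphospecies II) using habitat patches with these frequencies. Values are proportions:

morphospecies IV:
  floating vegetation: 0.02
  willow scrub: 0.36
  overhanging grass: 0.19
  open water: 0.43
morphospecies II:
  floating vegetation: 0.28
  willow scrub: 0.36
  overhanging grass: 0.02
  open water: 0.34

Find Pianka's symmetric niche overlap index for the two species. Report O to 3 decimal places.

0.846

Σ p₁ᵢp₂ᵢ = 0.0056 + 0.1296 + 0.0038 + 0.1462 = 0.2852
Σp_1ᵢ² = 0.02² + 0.36² + 0.19² + 0.43² = 0.0004 + 0.1296 + 0.0361 + 0.1849 = 0.3510
Σp_2ᵢ² = 0.28² + 0.36² + 0.02² + 0.34² = 0.0784 + 0.1296 + 0.0004 + 0.1156 = 0.3240
O = 0.2852 / √(0.3510 × 0.3240) = 0.2852 / 0.337230 = 0.84571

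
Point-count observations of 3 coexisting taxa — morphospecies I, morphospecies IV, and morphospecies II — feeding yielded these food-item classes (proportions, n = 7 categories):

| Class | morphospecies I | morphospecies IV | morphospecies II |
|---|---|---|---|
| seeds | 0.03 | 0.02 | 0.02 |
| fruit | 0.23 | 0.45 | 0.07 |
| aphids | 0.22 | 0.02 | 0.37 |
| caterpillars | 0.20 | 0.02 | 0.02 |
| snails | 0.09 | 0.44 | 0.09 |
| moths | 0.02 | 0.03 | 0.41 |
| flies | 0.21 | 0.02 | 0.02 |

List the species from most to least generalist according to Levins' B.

morphospecies I > morphospecies II > morphospecies IV

Σp_Iᵢ² = 0.03² + 0.23² + 0.22² + 0.20² + 0.09² + 0.02² + 0.21² = 0.0009 + 0.0529 + 0.0484 + 0.0400 + 0.0081 + 0.0004 + 0.0441 = 0.1948
B_I = 1 / 0.1948 = 5.1335
Σp_IVᵢ² = 0.02² + 0.45² + 0.02² + 0.02² + 0.44² + 0.03² + 0.02² = 0.0004 + 0.2025 + 0.0004 + 0.0004 + 0.1936 + 0.0009 + 0.0004 = 0.3986
B_IV = 1 / 0.3986 = 2.5088
Σp_IIᵢ² = 0.02² + 0.07² + 0.37² + 0.02² + 0.09² + 0.41² + 0.02² = 0.0004 + 0.0049 + 0.1369 + 0.0004 + 0.0081 + 0.1681 + 0.0004 = 0.3192
B_II = 1 / 0.3192 = 3.1328
Ranking by B (broadest → narrowest): morphospecies I (5.13) > morphospecies II (3.13) > morphospecies IV (2.51)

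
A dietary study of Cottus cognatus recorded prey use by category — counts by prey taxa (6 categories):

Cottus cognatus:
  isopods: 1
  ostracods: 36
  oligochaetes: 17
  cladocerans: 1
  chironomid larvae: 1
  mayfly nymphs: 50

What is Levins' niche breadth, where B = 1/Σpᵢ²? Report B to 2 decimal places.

Proportions for Cottus cognatus (n=106): 1/106=0.0094, 36/106=0.3396, 17/106=0.1604, 1/106=0.0094, 1/106=0.0094, 50/106=0.4717
Σpᵢ² = 0.0094² + 0.3396² + 0.1604² + 0.0094² + 0.0094² + 0.4717² = 0.000088 + 0.115328 + 0.025728 + 0.000088 + 0.000088 + 0.222501 = 0.363821
B = 1 / 0.363821 = 2.7486

2.75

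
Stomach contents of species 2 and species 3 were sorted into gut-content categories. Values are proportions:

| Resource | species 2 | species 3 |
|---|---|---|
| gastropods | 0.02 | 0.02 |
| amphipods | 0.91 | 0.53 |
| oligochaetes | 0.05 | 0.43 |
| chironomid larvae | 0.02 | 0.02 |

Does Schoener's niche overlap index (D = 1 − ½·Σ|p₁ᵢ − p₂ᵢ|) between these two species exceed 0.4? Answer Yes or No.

Σ|p₁ᵢ − p₂ᵢ| = 0.00 + 0.38 + 0.38 + 0.00 = 0.76
D = 1 − ½ × 0.76 = 1 − 0.380 = 0.6200
D = 0.6200 > 0.4 → Yes.

Yes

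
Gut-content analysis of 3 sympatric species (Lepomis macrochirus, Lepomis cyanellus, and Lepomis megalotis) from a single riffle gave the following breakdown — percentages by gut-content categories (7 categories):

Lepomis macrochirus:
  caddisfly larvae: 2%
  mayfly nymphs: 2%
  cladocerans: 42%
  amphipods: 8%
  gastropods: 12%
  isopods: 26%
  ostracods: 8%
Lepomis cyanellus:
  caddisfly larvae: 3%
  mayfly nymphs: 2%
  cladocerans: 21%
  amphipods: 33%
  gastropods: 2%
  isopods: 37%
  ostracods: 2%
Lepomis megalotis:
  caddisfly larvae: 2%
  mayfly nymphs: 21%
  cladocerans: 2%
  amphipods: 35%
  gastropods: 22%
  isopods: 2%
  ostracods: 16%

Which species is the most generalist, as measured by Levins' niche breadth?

Lepomis megalotis

Convert percentages to proportions (divide by 100).
Σp_macrᵢ² = 0.02² + 0.02² + 0.42² + 0.08² + 0.12² + 0.26² + 0.08² = 0.0004 + 0.0004 + 0.1764 + 0.0064 + 0.0144 + 0.0676 + 0.0064 = 0.2720
B_macr = 1 / 0.2720 = 3.6765
Σp_cyanᵢ² = 0.03² + 0.02² + 0.21² + 0.33² + 0.02² + 0.37² + 0.02² = 0.0009 + 0.0004 + 0.0441 + 0.1089 + 0.0004 + 0.1369 + 0.0004 = 0.2920
B_cyan = 1 / 0.2920 = 3.4247
Σp_megaᵢ² = 0.02² + 0.21² + 0.02² + 0.35² + 0.22² + 0.02² + 0.16² = 0.0004 + 0.0441 + 0.0004 + 0.1225 + 0.0484 + 0.0004 + 0.0256 = 0.2418
B_mega = 1 / 0.2418 = 4.1356
Highest B → broadest niche (most generalist): Lepomis megalotis (B = 4.14).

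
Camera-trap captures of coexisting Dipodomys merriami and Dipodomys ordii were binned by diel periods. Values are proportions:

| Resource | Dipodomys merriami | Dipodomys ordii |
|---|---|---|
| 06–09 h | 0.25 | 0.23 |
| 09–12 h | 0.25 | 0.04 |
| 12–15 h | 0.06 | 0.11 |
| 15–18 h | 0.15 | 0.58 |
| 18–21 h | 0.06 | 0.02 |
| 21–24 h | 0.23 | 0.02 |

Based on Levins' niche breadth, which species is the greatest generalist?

Σp_merrᵢ² = 0.25² + 0.25² + 0.06² + 0.15² + 0.06² + 0.23² = 0.0625 + 0.0625 + 0.0036 + 0.0225 + 0.0036 + 0.0529 = 0.2076
B_merr = 1 / 0.2076 = 4.8170
Σp_ordiᵢ² = 0.23² + 0.04² + 0.11² + 0.58² + 0.02² + 0.02² = 0.0529 + 0.0016 + 0.0121 + 0.3364 + 0.0004 + 0.0004 = 0.4038
B_ordi = 1 / 0.4038 = 2.4765
Highest B → broadest niche (most generalist): Dipodomys merriami (B = 4.82).

Dipodomys merriami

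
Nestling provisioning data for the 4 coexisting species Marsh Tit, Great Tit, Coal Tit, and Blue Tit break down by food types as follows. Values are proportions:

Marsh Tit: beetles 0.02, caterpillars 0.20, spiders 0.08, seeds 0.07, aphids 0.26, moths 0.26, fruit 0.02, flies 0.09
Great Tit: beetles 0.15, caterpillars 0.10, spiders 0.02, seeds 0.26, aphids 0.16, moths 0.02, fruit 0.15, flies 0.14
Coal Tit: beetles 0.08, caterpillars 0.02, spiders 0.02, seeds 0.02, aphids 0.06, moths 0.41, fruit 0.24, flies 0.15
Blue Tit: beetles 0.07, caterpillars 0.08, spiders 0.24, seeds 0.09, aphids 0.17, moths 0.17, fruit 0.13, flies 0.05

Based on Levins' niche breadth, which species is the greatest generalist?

Σp_Marsᵢ² = 0.02² + 0.20² + 0.08² + 0.07² + 0.26² + 0.26² + 0.02² + 0.09² = 0.0004 + 0.0400 + 0.0064 + 0.0049 + 0.0676 + 0.0676 + 0.0004 + 0.0081 = 0.1954
B_Mars = 1 / 0.1954 = 5.1177
Σp_Greaᵢ² = 0.15² + 0.10² + 0.02² + 0.26² + 0.16² + 0.02² + 0.15² + 0.14² = 0.0225 + 0.0100 + 0.0004 + 0.0676 + 0.0256 + 0.0004 + 0.0225 + 0.0196 = 0.1686
B_Grea = 1 / 0.1686 = 5.9312
Σp_Coalᵢ² = 0.08² + 0.02² + 0.02² + 0.02² + 0.06² + 0.41² + 0.24² + 0.15² = 0.0064 + 0.0004 + 0.0004 + 0.0004 + 0.0036 + 0.1681 + 0.0576 + 0.0225 = 0.2594
B_Coal = 1 / 0.2594 = 3.8551
Σp_Blueᵢ² = 0.07² + 0.08² + 0.24² + 0.09² + 0.17² + 0.17² + 0.13² + 0.05² = 0.0049 + 0.0064 + 0.0576 + 0.0081 + 0.0289 + 0.0289 + 0.0169 + 0.0025 = 0.1542
B_Blue = 1 / 0.1542 = 6.4851
Highest B → broadest niche (most generalist): Blue Tit (B = 6.49).

Blue Tit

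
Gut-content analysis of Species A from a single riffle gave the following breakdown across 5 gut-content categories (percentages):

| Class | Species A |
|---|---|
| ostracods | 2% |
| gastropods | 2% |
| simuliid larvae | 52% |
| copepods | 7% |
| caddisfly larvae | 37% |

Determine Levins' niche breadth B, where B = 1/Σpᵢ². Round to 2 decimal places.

2.42

Convert percentages to proportions (divide by 100).
Σpᵢ² = 0.02² + 0.02² + 0.52² + 0.07² + 0.37² = 0.0004 + 0.0004 + 0.2704 + 0.0049 + 0.1369 = 0.4130
B = 1 / 0.4130 = 2.4213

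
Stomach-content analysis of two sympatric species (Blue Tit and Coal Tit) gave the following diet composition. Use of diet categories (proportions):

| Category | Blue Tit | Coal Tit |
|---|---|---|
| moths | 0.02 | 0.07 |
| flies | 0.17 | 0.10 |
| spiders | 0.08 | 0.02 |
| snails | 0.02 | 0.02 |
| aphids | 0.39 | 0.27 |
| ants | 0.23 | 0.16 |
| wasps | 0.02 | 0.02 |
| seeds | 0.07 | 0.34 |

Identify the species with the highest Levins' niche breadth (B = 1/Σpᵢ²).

Coal Tit

Σp_Blueᵢ² = 0.02² + 0.17² + 0.08² + 0.02² + 0.39² + 0.23² + 0.02² + 0.07² = 0.0004 + 0.0289 + 0.0064 + 0.0004 + 0.1521 + 0.0529 + 0.0004 + 0.0049 = 0.2464
B_Blue = 1 / 0.2464 = 4.0584
Σp_Coalᵢ² = 0.07² + 0.10² + 0.02² + 0.02² + 0.27² + 0.16² + 0.02² + 0.34² = 0.0049 + 0.0100 + 0.0004 + 0.0004 + 0.0729 + 0.0256 + 0.0004 + 0.1156 = 0.2302
B_Coal = 1 / 0.2302 = 4.3440
Highest B → broadest niche (most generalist): Coal Tit (B = 4.34).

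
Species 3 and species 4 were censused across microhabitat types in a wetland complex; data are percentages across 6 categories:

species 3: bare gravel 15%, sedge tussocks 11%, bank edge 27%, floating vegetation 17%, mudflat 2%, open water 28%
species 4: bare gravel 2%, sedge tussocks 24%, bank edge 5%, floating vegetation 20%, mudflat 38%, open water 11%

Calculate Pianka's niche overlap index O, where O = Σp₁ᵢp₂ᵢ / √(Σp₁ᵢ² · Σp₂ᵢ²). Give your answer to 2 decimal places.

Convert percentages to proportions (divide by 100).
Σ p₁ᵢp₂ᵢ = 0.0030 + 0.0264 + 0.0135 + 0.0340 + 0.0076 + 0.0308 = 0.1153
Σp_1ᵢ² = 0.15² + 0.11² + 0.27² + 0.17² + 0.02² + 0.28² = 0.0225 + 0.0121 + 0.0729 + 0.0289 + 0.0004 + 0.0784 = 0.2152
Σp_2ᵢ² = 0.02² + 0.24² + 0.05² + 0.20² + 0.38² + 0.11² = 0.0004 + 0.0576 + 0.0025 + 0.0400 + 0.1444 + 0.0121 = 0.2570
O = 0.1153 / √(0.2152 × 0.2570) = 0.1153 / 0.23517 = 0.4903

0.49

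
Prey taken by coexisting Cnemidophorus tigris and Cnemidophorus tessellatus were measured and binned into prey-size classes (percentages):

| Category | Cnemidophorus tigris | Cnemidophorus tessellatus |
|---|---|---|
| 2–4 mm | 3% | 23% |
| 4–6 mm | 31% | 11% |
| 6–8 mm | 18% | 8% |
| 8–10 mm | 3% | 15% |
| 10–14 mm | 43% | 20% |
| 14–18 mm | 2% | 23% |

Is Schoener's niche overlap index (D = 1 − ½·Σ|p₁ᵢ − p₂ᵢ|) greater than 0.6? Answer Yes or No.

Convert percentages to proportions (divide by 100).
Σ|p₁ᵢ − p₂ᵢ| = 0.20 + 0.20 + 0.10 + 0.12 + 0.23 + 0.21 = 1.06
D = 1 − ½ × 1.06 = 1 − 0.530 = 0.4700
D = 0.4700 < 0.6 → No.

No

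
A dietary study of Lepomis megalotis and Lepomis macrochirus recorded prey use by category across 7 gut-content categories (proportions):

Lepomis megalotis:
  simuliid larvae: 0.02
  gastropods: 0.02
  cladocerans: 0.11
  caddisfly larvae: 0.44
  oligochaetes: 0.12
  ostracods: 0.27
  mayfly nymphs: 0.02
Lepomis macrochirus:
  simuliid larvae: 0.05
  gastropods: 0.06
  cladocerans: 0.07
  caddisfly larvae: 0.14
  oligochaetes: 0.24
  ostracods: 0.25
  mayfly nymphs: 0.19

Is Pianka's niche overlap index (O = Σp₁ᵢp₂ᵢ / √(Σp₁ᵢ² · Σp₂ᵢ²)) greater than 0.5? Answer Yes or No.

Σ p₁ᵢp₂ᵢ = 0.0010 + 0.0012 + 0.0077 + 0.0616 + 0.0288 + 0.0675 + 0.0038 = 0.1716
Σp_1ᵢ² = 0.02² + 0.02² + 0.11² + 0.44² + 0.12² + 0.27² + 0.02² = 0.0004 + 0.0004 + 0.0121 + 0.1936 + 0.0144 + 0.0729 + 0.0004 = 0.2942
Σp_2ᵢ² = 0.05² + 0.06² + 0.07² + 0.14² + 0.24² + 0.25² + 0.19² = 0.0025 + 0.0036 + 0.0049 + 0.0196 + 0.0576 + 0.0625 + 0.0361 = 0.1868
O = 0.1716 / √(0.2942 × 0.1868) = 0.1716 / 0.23443 = 0.7320
O = 0.7320 > 0.5 → Yes.

Yes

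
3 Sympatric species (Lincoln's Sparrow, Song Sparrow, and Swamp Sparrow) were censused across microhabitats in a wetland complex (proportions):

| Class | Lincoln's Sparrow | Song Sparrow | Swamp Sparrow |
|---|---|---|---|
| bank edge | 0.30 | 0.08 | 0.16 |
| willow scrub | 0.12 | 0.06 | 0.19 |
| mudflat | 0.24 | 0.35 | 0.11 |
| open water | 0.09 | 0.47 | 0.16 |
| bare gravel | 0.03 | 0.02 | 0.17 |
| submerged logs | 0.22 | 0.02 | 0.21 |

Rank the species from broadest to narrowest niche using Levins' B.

Σp_Lincᵢ² = 0.30² + 0.12² + 0.24² + 0.09² + 0.03² + 0.22² = 0.0900 + 0.0144 + 0.0576 + 0.0081 + 0.0009 + 0.0484 = 0.2194
B_Linc = 1 / 0.2194 = 4.5579
Σp_Songᵢ² = 0.08² + 0.06² + 0.35² + 0.47² + 0.02² + 0.02² = 0.0064 + 0.0036 + 0.1225 + 0.2209 + 0.0004 + 0.0004 = 0.3542
B_Song = 1 / 0.3542 = 2.8233
Σp_Swamᵢ² = 0.16² + 0.19² + 0.11² + 0.16² + 0.17² + 0.21² = 0.0256 + 0.0361 + 0.0121 + 0.0256 + 0.0289 + 0.0441 = 0.1724
B_Swam = 1 / 0.1724 = 5.8005
Ranking by B (broadest → narrowest): Swamp Sparrow (5.80) > Lincoln's Sparrow (4.56) > Song Sparrow (2.82)

Swamp Sparrow > Lincoln's Sparrow > Song Sparrow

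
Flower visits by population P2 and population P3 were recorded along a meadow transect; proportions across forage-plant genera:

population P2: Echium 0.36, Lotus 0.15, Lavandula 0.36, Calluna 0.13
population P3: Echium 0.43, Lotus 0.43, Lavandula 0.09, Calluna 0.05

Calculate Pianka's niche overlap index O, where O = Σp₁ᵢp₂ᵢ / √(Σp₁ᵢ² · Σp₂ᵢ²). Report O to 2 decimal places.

0.77

Σ p₁ᵢp₂ᵢ = 0.1548 + 0.0645 + 0.0324 + 0.0065 = 0.2582
Σp_1ᵢ² = 0.36² + 0.15² + 0.36² + 0.13² = 0.1296 + 0.0225 + 0.1296 + 0.0169 = 0.2986
Σp_2ᵢ² = 0.43² + 0.43² + 0.09² + 0.05² = 0.1849 + 0.1849 + 0.0081 + 0.0025 = 0.3804
O = 0.2582 / √(0.2986 × 0.3804) = 0.2582 / 0.33703 = 0.7661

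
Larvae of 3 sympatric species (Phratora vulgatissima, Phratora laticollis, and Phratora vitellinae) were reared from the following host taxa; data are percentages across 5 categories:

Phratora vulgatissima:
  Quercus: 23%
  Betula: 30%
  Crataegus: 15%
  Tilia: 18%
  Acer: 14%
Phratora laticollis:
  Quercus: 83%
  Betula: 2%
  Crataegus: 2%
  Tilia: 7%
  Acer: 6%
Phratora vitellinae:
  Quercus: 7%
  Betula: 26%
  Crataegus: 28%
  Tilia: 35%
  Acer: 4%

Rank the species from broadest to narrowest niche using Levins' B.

Convert percentages to proportions (divide by 100).
Σp_vulgᵢ² = 0.23² + 0.30² + 0.15² + 0.18² + 0.14² = 0.0529 + 0.0900 + 0.0225 + 0.0324 + 0.0196 = 0.2174
B_vulg = 1 / 0.2174 = 4.5998
Σp_latiᵢ² = 0.83² + 0.02² + 0.02² + 0.07² + 0.06² = 0.6889 + 0.0004 + 0.0004 + 0.0049 + 0.0036 = 0.6982
B_lati = 1 / 0.6982 = 1.4323
Σp_viteᵢ² = 0.07² + 0.26² + 0.28² + 0.35² + 0.04² = 0.0049 + 0.0676 + 0.0784 + 0.1225 + 0.0016 = 0.2750
B_vite = 1 / 0.2750 = 3.6364
Ranking by B (broadest → narrowest): Phratora vulgatissima (4.60) > Phratora vitellinae (3.64) > Phratora laticollis (1.43)

Phratora vulgatissima > Phratora vitellinae > Phratora laticollis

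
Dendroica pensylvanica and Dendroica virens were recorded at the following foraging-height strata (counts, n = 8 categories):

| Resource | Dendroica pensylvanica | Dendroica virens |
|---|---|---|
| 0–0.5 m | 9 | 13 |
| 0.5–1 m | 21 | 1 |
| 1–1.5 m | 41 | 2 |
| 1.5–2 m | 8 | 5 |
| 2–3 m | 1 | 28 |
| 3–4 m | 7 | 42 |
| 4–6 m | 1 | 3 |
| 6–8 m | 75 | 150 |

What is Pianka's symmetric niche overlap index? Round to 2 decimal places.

0.84

Proportions for Dendroica pensylvanica (n=163): 9/163=0.0552, 21/163=0.1288, 41/163=0.2515, 8/163=0.0491, 1/163=0.0061, 7/163=0.0429, 1/163=0.0061, 75/163=0.4601
Proportions for Dendroica virens (n=244): 13/244=0.0533, 1/244=0.0041, 2/244=0.0082, 5/244=0.0205, 28/244=0.1148, 42/244=0.1721, 3/244=0.0123, 150/244=0.6148
Σ p₁ᵢp₂ᵢ = 0.002942 + 0.000528 + 0.002062 + 0.001007 + 0.000700 + 0.007383 + 0.000075 + 0.282869 = 0.297566
Σp_1ᵢ² = 0.0552² + 0.1288² + 0.2515² + 0.0491² + 0.0061² + 0.0429² + 0.0061² + 0.4601² = 0.003047 + 0.016589 + 0.063252 + 0.002411 + 0.000037 + 0.001840 + 0.000037 + 0.211692 = 0.298905
Σp_2ᵢ² = 0.0533² + 0.0041² + 0.0082² + 0.0205² + 0.1148² + 0.1721² + 0.0123² + 0.6148² = 0.002841 + 0.000017 + 0.000067 + 0.000420 + 0.013179 + 0.029618 + 0.000151 + 0.377979 = 0.424272
O = 0.297566 / √(0.298905 × 0.424272) = 0.297566 / 0.3561138 = 0.8356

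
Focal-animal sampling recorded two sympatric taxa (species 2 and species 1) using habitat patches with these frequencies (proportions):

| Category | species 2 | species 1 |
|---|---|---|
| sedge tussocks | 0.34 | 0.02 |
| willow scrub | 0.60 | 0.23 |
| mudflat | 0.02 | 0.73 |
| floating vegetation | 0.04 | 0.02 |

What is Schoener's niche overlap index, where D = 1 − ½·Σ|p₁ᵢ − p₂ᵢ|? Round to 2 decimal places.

0.29

Σ|p₁ᵢ − p₂ᵢ| = 0.32 + 0.37 + 0.71 + 0.02 = 1.42
D = 1 − ½ × 1.42 = 1 − 0.710 = 0.2900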